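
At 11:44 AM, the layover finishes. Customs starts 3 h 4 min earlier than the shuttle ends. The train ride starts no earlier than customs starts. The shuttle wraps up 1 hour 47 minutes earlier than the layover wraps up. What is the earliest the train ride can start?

6:53 AM

The shuttle ends at 11:44 AM − 107 min = 9:57 AM.
Customs starts at 9:57 AM − 184 min = 6:53 AM.
The train ride is bounded by customs, so the earliest it can start is 6:53 AM.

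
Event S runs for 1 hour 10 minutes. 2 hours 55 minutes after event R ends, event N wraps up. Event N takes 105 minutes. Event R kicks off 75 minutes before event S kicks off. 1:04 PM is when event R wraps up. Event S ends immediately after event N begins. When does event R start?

11:49 AM

Event N ends at 1:04 PM + 175 min = 3:59 PM.
Event N starts at 3:59 PM − 105 min = 2:14 PM.
So event S ends at 2:14 PM.
Event S starts at 2:14 PM − 70 min = 1:04 PM.
Event R starts at 1:04 PM − 75 min = 11:49 AM.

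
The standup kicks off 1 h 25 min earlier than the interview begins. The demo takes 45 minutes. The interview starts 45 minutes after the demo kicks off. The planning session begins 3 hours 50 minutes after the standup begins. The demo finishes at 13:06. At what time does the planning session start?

The demo starts at 13:06 − 45 min = 12:21.
The interview starts at 12:21 + 45 min = 13:06.
The standup starts at 13:06 − 85 min = 11:41.
The planning session starts at 11:41 + 230 min = 15:31.

15:31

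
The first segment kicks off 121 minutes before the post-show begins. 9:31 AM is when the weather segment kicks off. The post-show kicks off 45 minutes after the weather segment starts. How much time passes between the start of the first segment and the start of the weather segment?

1 h 16 min

The post-show starts at 9:31 AM + 45 min = 10:16 AM.
The first segment starts at 10:16 AM − 121 min = 8:15 AM.
From 8:15 AM to 9:31 AM is 1 h 16 min.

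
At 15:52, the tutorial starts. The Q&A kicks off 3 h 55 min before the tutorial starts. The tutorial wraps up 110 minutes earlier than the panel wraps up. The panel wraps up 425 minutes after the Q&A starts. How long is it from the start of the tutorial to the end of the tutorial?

1 hour 20 minutes

The Q&A starts at 15:52 − 235 min = 11:57.
The panel ends at 11:57 + 425 min = 19:02.
The tutorial ends at 19:02 − 110 min = 17:12.
From 15:52 to 17:12 is 1 hour 20 minutes.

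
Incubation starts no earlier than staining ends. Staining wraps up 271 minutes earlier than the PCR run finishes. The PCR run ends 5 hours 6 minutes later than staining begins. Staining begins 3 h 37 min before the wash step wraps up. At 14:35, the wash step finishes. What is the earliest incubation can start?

Staining starts at 14:35 − 217 min = 10:58.
The PCR run ends at 10:58 + 306 min = 16:04.
Staining ends at 16:04 − 271 min = 11:33.
Incubation is bounded by staining, so the earliest it can start is 11:33.

11:33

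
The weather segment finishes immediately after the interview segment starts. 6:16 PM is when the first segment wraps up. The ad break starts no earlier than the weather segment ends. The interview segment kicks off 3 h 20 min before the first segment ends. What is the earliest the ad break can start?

The interview segment starts at 6:16 PM − 200 min = 2:56 PM.
So the weather segment ends at 2:56 PM.
The ad break is bounded by the weather segment, so the earliest it can start is 2:56 PM.

2:56 PM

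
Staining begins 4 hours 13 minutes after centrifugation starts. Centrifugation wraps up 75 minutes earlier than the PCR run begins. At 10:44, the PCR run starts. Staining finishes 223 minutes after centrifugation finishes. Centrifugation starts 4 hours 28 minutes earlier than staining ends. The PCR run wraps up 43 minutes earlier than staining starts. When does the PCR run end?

Centrifugation ends at 10:44 − 75 min = 09:29.
Staining ends at 09:29 + 223 min = 13:12.
Centrifugation starts at 13:12 − 268 min = 08:44.
Staining starts at 08:44 + 253 min = 12:57.
The PCR run ends at 12:57 − 43 min = 12:14.

12:14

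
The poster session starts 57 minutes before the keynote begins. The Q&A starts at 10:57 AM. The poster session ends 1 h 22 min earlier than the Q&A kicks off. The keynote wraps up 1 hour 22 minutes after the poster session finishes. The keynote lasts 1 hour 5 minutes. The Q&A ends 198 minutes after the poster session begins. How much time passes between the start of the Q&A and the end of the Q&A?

1 hour 16 minutes

The poster session ends at 10:57 AM − 82 min = 9:35 AM.
The keynote ends at 9:35 AM + 82 min = 10:57 AM.
The keynote starts at 10:57 AM − 65 min = 9:52 AM.
The poster session starts at 9:52 AM − 57 min = 8:55 AM.
The Q&A ends at 8:55 AM + 198 min = 12:13 PM.
From 10:57 AM to 12:13 PM is 1 hour 16 minutes.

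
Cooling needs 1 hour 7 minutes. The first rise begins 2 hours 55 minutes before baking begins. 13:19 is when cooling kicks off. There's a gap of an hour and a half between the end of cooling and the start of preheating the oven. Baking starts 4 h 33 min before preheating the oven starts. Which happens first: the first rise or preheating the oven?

the first rise

Cooling ends at 13:19 + 67 min = 14:26.
Preheating the oven starts at 14:26 + 90 min = 15:56.
Baking starts at 15:56 − 273 min = 11:23.
The first rise starts at 11:23 − 175 min = 08:28.
The first rise starts at 08:28 and preheating the oven starts at 15:56, so the first rise is first.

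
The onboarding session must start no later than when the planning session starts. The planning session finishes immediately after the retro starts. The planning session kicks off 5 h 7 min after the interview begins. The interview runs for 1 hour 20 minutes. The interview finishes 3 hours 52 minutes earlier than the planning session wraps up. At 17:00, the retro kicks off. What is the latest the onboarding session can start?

16:55

The planning session ends at 17:00.
The interview ends at 17:00 − 232 min = 13:08.
The interview starts at 13:08 − 80 min = 11:48.
The planning session starts at 11:48 + 307 min = 16:55.
The onboarding session is bounded by the planning session, so the latest it can start is 16:55.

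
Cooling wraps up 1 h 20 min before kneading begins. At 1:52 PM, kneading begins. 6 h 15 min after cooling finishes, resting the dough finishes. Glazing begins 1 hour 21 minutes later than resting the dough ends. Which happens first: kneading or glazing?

Cooling ends at 1:52 PM − 80 min = 12:32 PM.
Resting the dough ends at 12:32 PM + 375 min = 6:47 PM.
Glazing starts at 6:47 PM + 81 min = 8:08 PM.
Kneading starts at 1:52 PM and glazing starts at 8:08 PM, so kneading is first.

kneading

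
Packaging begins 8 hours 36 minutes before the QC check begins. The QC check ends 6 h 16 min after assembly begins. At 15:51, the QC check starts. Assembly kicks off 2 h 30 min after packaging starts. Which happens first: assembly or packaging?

Packaging starts at 15:51 − 516 min = 07:15.
Assembly starts at 07:15 + 150 min = 09:45.
Assembly starts at 09:45 and packaging starts at 07:15, so packaging is first.

packaging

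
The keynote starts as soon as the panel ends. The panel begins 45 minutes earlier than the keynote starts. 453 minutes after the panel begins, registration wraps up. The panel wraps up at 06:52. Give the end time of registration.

13:40

The keynote starts at 06:52.
The panel starts at 06:52 − 45 min = 06:07.
Registration ends at 06:07 + 453 min = 13:40.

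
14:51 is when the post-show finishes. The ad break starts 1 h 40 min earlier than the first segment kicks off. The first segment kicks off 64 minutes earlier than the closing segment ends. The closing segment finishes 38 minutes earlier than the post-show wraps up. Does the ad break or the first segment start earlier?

The closing segment ends at 14:51 − 38 min = 14:13.
The first segment starts at 14:13 − 64 min = 13:09.
The ad break starts at 13:09 − 100 min = 11:29.
The ad break starts at 11:29 and the first segment starts at 13:09, so the ad break is first.

the ad break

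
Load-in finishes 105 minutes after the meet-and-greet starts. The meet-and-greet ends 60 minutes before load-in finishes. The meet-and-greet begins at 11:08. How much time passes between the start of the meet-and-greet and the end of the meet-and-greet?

45 minutes

Load-in ends at 11:08 + 105 min = 12:53.
The meet-and-greet ends at 12:53 − 60 min = 11:53.
From 11:08 to 11:53 is 45 minutes.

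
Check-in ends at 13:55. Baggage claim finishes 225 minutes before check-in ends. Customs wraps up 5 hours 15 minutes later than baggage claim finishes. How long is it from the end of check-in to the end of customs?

1.5 hours

Baggage claim ends at 13:55 − 225 min = 10:10.
Customs ends at 10:10 + 315 min = 15:25.
From 13:55 to 15:25 is 1.5 hours.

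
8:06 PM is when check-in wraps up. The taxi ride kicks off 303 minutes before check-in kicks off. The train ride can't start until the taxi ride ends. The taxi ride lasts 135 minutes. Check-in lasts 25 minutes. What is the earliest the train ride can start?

Check-in starts at 8:06 PM − 25 min = 7:41 PM.
The taxi ride starts at 7:41 PM − 303 min = 2:38 PM.
The taxi ride ends at 2:38 PM + 135 min = 4:53 PM.
The train ride is bounded by the taxi ride, so the earliest it can start is 4:53 PM.

4:53 PM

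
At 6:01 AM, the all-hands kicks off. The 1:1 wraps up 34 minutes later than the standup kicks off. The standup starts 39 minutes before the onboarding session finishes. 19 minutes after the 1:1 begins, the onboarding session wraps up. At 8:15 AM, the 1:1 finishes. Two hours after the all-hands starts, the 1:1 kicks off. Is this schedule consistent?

Yes

The 1:1 starts at 6:01 AM + 120 min = 8:01 AM.
The onboarding session ends at 8:01 AM + 19 min = 8:20 AM.
The standup starts at 8:20 AM − 39 min = 7:41 AM.
The 1:1 ends at 7:41 AM + 34 min = 8:15 AM.
That matches the stated 8:15 AM, so the schedule is consistent.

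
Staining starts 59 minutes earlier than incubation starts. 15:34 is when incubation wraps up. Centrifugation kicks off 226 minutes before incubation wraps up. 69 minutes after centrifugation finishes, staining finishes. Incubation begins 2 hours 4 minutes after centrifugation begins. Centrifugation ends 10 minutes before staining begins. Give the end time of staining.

13:52

Centrifugation starts at 15:34 − 226 min = 11:48.
Incubation starts at 11:48 + 124 min = 13:52.
Staining starts at 13:52 − 59 min = 12:53.
Centrifugation ends at 12:53 − 10 min = 12:43.
Staining ends at 12:43 + 69 min = 13:52.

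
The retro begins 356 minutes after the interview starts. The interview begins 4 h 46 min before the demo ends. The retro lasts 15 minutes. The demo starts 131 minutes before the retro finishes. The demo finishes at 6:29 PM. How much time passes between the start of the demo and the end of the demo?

46 minutes

The interview starts at 6:29 PM − 286 min = 1:43 PM.
The retro starts at 1:43 PM + 356 min = 7:39 PM.
The retro ends at 7:39 PM + 15 min = 7:54 PM.
The demo starts at 7:54 PM − 131 min = 5:43 PM.
From 5:43 PM to 6:29 PM is 46 minutes.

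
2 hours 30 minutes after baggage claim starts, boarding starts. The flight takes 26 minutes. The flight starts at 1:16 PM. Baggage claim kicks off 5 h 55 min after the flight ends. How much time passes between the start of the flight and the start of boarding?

The flight ends at 1:16 PM + 26 min = 1:42 PM.
Baggage claim starts at 1:42 PM + 355 min = 7:37 PM.
Boarding starts at 7:37 PM + 150 min = 10:07 PM.
From 1:16 PM to 10:07 PM is 8 h 51 min.

8 h 51 min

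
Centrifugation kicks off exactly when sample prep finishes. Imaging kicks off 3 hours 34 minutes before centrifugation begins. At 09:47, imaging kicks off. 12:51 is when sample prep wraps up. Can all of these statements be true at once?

Centrifugation starts at 12:51.
Imaging starts at 12:51 − 214 min = 09:17.
But imaging is also said to start at 09:47 — a 30-minute conflict.

No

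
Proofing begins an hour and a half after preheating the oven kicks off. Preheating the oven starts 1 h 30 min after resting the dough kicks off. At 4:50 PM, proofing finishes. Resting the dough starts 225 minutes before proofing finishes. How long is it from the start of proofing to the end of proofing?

Resting the dough starts at 4:50 PM − 225 min = 1:05 PM.
Preheating the oven starts at 1:05 PM + 90 min = 2:35 PM.
Proofing starts at 2:35 PM + 90 min = 4:05 PM.
From 4:05 PM to 4:50 PM is 45 minutes.

45 minutes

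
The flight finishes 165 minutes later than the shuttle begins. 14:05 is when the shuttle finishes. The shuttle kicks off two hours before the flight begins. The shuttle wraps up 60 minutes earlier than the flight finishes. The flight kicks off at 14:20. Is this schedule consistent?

The shuttle starts at 14:20 − 120 min = 12:20.
The flight ends at 12:20 + 165 min = 15:05.
The shuttle ends at 15:05 − 60 min = 14:05.
That matches the stated 14:05, so the schedule is consistent.

Yes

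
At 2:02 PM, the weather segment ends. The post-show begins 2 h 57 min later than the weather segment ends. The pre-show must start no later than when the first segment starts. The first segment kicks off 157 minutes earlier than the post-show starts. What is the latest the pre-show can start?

The post-show starts at 2:02 PM + 177 min = 4:59 PM.
The first segment starts at 4:59 PM − 157 min = 2:22 PM.
The pre-show is bounded by the first segment, so the latest it can start is 2:22 PM.

2:22 PM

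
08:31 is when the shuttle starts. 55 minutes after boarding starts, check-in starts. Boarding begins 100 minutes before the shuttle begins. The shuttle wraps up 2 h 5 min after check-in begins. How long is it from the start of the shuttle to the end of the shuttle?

Boarding starts at 08:31 − 100 min = 06:51.
Check-in starts at 06:51 + 55 min = 07:46.
The shuttle ends at 07:46 + 125 min = 09:51.
From 08:31 to 09:51 is 1 h 20 min.

1 h 20 min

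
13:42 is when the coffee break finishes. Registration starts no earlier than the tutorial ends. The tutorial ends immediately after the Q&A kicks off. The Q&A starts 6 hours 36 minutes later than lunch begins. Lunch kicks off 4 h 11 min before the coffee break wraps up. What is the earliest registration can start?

16:07

Lunch starts at 13:42 − 251 min = 09:31.
The Q&A starts at 09:31 + 396 min = 16:07.
So the tutorial ends at 16:07.
Registration is bounded by the tutorial, so the earliest it can start is 16:07.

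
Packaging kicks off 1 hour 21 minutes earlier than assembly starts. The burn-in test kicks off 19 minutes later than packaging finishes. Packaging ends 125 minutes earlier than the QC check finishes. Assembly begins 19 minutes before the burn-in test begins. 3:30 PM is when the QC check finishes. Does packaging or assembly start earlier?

Packaging ends at 3:30 PM − 125 min = 1:25 PM.
The burn-in test starts at 1:25 PM + 19 min = 1:44 PM.
Assembly starts at 1:44 PM − 19 min = 1:25 PM.
Packaging starts at 1:25 PM − 81 min = 12:04 PM.
Packaging starts at 12:04 PM and assembly starts at 1:25 PM, so packaging is first.

packaging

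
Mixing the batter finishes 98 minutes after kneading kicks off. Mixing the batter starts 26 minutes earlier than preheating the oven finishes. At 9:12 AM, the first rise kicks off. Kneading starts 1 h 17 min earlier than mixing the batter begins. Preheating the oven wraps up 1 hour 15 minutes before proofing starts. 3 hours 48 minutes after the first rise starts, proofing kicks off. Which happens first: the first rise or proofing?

Proofing starts at 9:12 AM + 228 min = 1:00 PM.
The first rise starts at 9:12 AM and proofing starts at 1:00 PM, so the first rise is first.

the first rise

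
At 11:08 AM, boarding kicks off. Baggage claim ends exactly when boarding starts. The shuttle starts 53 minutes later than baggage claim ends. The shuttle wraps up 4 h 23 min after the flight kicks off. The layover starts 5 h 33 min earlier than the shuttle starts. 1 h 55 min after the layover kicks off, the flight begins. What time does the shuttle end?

12:46 PM

Baggage claim ends at 11:08 AM.
The shuttle starts at 11:08 AM + 53 min = 12:01 PM.
The layover starts at 12:01 PM − 333 min = 6:28 AM.
The flight starts at 6:28 AM + 115 min = 8:23 AM.
The shuttle ends at 8:23 AM + 263 min = 12:46 PM.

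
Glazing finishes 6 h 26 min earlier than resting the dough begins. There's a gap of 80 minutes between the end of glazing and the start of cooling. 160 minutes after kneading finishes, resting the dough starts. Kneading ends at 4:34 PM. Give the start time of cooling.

Resting the dough starts at 4:34 PM + 160 min = 7:14 PM.
Glazing ends at 7:14 PM − 386 min = 12:48 PM.
Cooling starts at 12:48 PM + 80 min = 2:08 PM.

2:08 PM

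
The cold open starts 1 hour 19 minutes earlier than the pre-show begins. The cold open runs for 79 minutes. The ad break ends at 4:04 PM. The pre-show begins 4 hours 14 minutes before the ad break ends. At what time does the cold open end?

The pre-show starts at 4:04 PM − 254 min = 11:50 AM.
The cold open starts at 11:50 AM − 79 min = 10:31 AM.
The cold open ends at 10:31 AM + 79 min = 11:50 AM.

11:50 AM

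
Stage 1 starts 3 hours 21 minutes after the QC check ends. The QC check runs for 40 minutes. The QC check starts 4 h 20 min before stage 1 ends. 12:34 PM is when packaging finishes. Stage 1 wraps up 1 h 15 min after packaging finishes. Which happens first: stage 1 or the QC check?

the QC check

Stage 1 ends at 12:34 PM + 75 min = 1:49 PM.
The QC check starts at 1:49 PM − 260 min = 9:29 AM.
The QC check ends at 9:29 AM + 40 min = 10:09 AM.
Stage 1 starts at 10:09 AM + 201 min = 1:30 PM.
Stage 1 starts at 1:30 PM and the QC check starts at 9:29 AM, so the QC check is first.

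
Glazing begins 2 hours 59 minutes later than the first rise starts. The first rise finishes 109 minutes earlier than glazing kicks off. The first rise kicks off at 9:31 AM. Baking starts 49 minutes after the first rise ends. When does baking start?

Glazing starts at 9:31 AM + 179 min = 12:30 PM.
The first rise ends at 12:30 PM − 109 min = 10:41 AM.
Baking starts at 10:41 AM + 49 min = 11:30 AM.

11:30 AM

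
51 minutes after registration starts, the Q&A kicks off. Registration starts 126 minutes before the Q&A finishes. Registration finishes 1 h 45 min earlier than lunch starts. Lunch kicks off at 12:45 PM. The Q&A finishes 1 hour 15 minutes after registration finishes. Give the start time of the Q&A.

Registration ends at 12:45 PM − 105 min = 11:00 AM.
The Q&A ends at 11:00 AM + 75 min = 12:15 PM.
Registration starts at 12:15 PM − 126 min = 10:09 AM.
The Q&A starts at 10:09 AM + 51 min = 11:00 AM.

11:00 AM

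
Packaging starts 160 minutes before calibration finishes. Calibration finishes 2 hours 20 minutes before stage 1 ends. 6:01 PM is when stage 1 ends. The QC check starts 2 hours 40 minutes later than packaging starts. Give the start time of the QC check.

Calibration ends at 6:01 PM − 140 min = 3:41 PM.
Packaging starts at 3:41 PM − 160 min = 1:01 PM.
The QC check starts at 1:01 PM + 160 min = 3:41 PM.

3:41 PM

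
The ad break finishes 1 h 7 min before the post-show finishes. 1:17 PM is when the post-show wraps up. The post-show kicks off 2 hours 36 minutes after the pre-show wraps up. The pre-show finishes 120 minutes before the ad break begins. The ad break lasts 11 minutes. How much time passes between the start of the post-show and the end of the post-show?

The ad break ends at 1:17 PM − 67 min = 12:10 PM.
The ad break starts at 12:10 PM − 11 min = 11:59 AM.
The pre-show ends at 11:59 AM − 120 min = 9:59 AM.
The post-show starts at 9:59 AM + 156 min = 12:35 PM.
From 12:35 PM to 1:17 PM is 42 minutes.

42 minutes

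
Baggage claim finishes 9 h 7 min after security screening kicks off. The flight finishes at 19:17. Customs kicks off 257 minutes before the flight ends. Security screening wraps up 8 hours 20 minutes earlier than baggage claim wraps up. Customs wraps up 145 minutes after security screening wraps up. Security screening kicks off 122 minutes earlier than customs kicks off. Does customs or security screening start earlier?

security screening

Customs starts at 19:17 − 257 min = 15:00.
Security screening starts at 15:00 − 122 min = 12:58.
Customs starts at 15:00 and security screening starts at 12:58, so security screening is first.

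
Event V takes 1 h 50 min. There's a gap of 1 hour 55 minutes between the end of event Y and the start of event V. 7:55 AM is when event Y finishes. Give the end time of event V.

11:40 AM

Event V starts at 7:55 AM + 115 min = 9:50 AM.
Event V ends at 9:50 AM + 110 min = 11:40 AM.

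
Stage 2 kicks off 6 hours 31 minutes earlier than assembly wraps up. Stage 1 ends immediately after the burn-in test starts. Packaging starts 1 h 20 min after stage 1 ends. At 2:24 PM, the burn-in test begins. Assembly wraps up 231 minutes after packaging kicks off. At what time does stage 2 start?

1:04 PM

Stage 1 ends at 2:24 PM.
Packaging starts at 2:24 PM + 80 min = 3:44 PM.
Assembly ends at 3:44 PM + 231 min = 7:35 PM.
Stage 2 starts at 7:35 PM − 391 min = 1:04 PM.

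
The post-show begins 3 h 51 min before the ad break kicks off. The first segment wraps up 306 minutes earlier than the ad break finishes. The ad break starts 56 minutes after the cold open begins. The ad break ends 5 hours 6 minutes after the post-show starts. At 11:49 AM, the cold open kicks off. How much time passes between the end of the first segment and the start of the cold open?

The ad break starts at 11:49 AM + 56 min = 12:45 PM.
The post-show starts at 12:45 PM − 231 min = 8:54 AM.
The ad break ends at 8:54 AM + 306 min = 2:00 PM.
The first segment ends at 2:00 PM − 306 min = 8:54 AM.
From 8:54 AM to 11:49 AM is 2 h 55 min.

2 h 55 min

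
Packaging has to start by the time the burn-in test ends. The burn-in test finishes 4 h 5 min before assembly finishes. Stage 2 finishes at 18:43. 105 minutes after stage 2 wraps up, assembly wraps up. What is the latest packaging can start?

Assembly ends at 18:43 + 105 min = 20:28.
The burn-in test ends at 20:28 − 245 min = 16:23.
Packaging is bounded by the burn-in test, so the latest it can start is 16:23.

16:23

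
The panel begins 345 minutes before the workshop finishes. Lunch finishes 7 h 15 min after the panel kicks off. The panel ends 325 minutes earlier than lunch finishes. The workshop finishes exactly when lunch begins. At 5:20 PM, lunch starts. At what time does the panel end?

The workshop ends at 5:20 PM.
The panel starts at 5:20 PM − 345 min = 11:35 AM.
Lunch ends at 11:35 AM + 435 min = 6:50 PM.
The panel ends at 6:50 PM − 325 min = 1:25 PM.

1:25 PM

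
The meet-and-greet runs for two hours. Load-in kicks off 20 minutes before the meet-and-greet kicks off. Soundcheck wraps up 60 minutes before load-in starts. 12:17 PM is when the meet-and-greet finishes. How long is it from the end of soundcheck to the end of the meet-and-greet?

3 h 20 min

The meet-and-greet starts at 12:17 PM − 120 min = 10:17 AM.
Load-in starts at 10:17 AM − 20 min = 9:57 AM.
Soundcheck ends at 9:57 AM − 60 min = 8:57 AM.
From 8:57 AM to 12:17 PM is 3 h 20 min.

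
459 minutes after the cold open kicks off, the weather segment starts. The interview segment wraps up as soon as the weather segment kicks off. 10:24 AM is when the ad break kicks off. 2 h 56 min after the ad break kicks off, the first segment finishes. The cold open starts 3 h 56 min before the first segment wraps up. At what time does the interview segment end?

5:03 PM

The first segment ends at 10:24 AM + 176 min = 1:20 PM.
The cold open starts at 1:20 PM − 236 min = 9:24 AM.
The weather segment starts at 9:24 AM + 459 min = 5:03 PM.
So the interview segment ends at 5:03 PM.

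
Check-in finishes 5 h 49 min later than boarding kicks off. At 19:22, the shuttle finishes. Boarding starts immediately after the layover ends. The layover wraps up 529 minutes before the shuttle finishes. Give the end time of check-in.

16:22

The layover ends at 19:22 − 529 min = 10:33.
So boarding starts at 10:33.
Check-in ends at 10:33 + 349 min = 16:22.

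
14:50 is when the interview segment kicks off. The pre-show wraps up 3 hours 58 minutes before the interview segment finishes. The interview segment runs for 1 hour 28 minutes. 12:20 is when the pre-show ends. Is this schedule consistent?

Yes

The interview segment ends at 14:50 + 88 min = 16:18.
The pre-show ends at 16:18 − 238 min = 12:20.
That matches the stated 12:20, so the schedule is consistent.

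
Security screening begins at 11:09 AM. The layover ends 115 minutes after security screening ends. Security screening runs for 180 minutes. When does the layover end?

4:04 PM

Security screening ends at 11:09 AM + 180 min = 2:09 PM.
The layover ends at 2:09 PM + 115 min = 4:04 PM.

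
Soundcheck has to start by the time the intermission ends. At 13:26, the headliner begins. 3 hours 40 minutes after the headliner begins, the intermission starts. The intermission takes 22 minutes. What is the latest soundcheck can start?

17:28

The intermission starts at 13:26 + 220 min = 17:06.
The intermission ends at 17:06 + 22 min = 17:28.
Soundcheck is bounded by the intermission, so the latest it can start is 17:28.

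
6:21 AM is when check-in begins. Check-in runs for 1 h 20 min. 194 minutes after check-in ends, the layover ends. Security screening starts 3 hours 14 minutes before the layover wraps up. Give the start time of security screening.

Check-in ends at 6:21 AM + 80 min = 7:41 AM.
The layover ends at 7:41 AM + 194 min = 10:55 AM.
Security screening starts at 10:55 AM − 194 min = 7:41 AM.

7:41 AM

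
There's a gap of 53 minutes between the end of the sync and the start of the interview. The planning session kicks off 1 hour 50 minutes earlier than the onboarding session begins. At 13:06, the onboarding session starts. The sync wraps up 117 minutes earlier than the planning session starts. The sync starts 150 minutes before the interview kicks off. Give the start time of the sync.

07:42

The planning session starts at 13:06 − 110 min = 11:16.
The sync ends at 11:16 − 117 min = 09:19.
The interview starts at 09:19 + 53 min = 10:12.
The sync starts at 10:12 − 150 min = 07:42.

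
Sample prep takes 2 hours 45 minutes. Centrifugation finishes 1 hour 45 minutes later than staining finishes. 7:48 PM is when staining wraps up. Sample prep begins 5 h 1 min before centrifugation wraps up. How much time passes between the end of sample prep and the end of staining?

31 minutes

Centrifugation ends at 7:48 PM + 105 min = 9:33 PM.
Sample prep starts at 9:33 PM − 301 min = 4:32 PM.
Sample prep ends at 4:32 PM + 165 min = 7:17 PM.
From 7:17 PM to 7:48 PM is 31 minutes.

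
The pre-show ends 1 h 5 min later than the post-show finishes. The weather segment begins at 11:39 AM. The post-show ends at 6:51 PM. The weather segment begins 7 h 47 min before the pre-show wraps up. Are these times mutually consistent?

No

The pre-show ends at 6:51 PM + 65 min = 7:56 PM.
The weather segment starts at 7:56 PM − 467 min = 12:09 PM.
But the weather segment is also said to start at 11:39 AM — a 30-minute conflict.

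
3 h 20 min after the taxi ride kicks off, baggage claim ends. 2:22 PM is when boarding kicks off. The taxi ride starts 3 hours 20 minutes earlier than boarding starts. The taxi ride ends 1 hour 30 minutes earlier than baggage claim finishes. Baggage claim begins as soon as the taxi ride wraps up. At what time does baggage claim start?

The taxi ride starts at 2:22 PM − 200 min = 11:02 AM.
Baggage claim ends at 11:02 AM + 200 min = 2:22 PM.
The taxi ride ends at 2:22 PM − 90 min = 12:52 PM.
So baggage claim starts at 12:52 PM.

12:52 PM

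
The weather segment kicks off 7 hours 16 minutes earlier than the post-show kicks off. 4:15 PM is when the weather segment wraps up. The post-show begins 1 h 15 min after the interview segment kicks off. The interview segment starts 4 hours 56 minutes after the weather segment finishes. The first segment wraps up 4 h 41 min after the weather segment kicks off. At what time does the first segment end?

7:51 PM

The interview segment starts at 4:15 PM + 296 min = 9:11 PM.
The post-show starts at 9:11 PM + 75 min = 10:26 PM.
The weather segment starts at 10:26 PM − 436 min = 3:10 PM.
The first segment ends at 3:10 PM + 281 min = 7:51 PM.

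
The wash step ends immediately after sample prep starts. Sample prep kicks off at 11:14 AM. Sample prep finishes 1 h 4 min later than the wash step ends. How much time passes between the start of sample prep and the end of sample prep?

The wash step ends at 11:14 AM.
Sample prep ends at 11:14 AM + 64 min = 12:18 PM.
From 11:14 AM to 12:18 PM is 64 minutes.

64 minutes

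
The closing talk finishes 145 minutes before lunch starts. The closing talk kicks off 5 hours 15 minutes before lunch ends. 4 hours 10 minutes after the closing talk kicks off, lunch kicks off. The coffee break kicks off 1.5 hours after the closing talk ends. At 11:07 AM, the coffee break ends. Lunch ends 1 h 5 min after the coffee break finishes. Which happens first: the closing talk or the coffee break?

Lunch ends at 11:07 AM + 65 min = 12:12 PM.
The closing talk starts at 12:12 PM − 315 min = 6:57 AM.
Lunch starts at 6:57 AM + 250 min = 11:07 AM.
The closing talk ends at 11:07 AM − 145 min = 8:42 AM.
The coffee break starts at 8:42 AM + 90 min = 10:12 AM.
The closing talk starts at 6:57 AM and the coffee break starts at 10:12 AM, so the closing talk is first.

the closing talk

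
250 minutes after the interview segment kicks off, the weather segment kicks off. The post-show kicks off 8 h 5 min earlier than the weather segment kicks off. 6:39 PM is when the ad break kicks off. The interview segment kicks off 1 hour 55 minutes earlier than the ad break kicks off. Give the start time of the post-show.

The interview segment starts at 6:39 PM − 115 min = 4:44 PM.
The weather segment starts at 4:44 PM + 250 min = 8:54 PM.
The post-show starts at 8:54 PM − 485 min = 12:49 PM.

12:49 PM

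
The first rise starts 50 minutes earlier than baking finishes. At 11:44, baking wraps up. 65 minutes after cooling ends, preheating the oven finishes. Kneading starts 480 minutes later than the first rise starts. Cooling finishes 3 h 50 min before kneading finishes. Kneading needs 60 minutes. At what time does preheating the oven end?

17:09

The first rise starts at 11:44 − 50 min = 10:54.
Kneading starts at 10:54 + 480 min = 18:54.
Kneading ends at 18:54 + 60 min = 19:54.
Cooling ends at 19:54 − 230 min = 16:04.
Preheating the oven ends at 16:04 + 65 min = 17:09.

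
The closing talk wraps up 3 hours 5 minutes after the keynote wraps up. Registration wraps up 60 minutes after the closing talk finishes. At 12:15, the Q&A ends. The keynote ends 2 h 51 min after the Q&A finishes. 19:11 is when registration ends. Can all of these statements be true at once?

Yes

The keynote ends at 12:15 + 171 min = 15:06.
The closing talk ends at 15:06 + 185 min = 18:11.
Registration ends at 18:11 + 60 min = 19:11.
That matches the stated 19:11, so the schedule is consistent.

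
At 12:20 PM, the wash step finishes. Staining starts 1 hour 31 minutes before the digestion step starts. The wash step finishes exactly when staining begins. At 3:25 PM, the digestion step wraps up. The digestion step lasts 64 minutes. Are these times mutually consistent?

The digestion step starts at 3:25 PM − 64 min = 2:21 PM.
Staining starts at 2:21 PM − 91 min = 12:50 PM.
So the wash step ends at 12:50 PM.
But the wash step is also said to end at 12:20 PM — a 30-minute conflict.

No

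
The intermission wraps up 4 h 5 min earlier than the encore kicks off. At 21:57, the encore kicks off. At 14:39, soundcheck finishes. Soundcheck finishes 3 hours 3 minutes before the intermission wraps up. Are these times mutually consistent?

No

The intermission ends at 21:57 − 245 min = 17:52.
Soundcheck ends at 17:52 − 183 min = 14:49.
But soundcheck is also said to end at 14:39 — a 10-minute conflict.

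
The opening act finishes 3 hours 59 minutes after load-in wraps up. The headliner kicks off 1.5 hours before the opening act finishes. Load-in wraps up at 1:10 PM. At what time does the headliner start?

The opening act ends at 1:10 PM + 239 min = 5:09 PM.
The headliner starts at 5:09 PM − 90 min = 3:39 PM.

3:39 PM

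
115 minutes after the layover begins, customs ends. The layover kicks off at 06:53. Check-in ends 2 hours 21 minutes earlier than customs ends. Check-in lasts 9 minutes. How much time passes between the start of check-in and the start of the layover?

Customs ends at 06:53 + 115 min = 08:48.
Check-in ends at 08:48 − 141 min = 06:27.
Check-in starts at 06:27 − 9 min = 06:18.
From 06:18 to 06:53 is 35 minutes.

35 minutes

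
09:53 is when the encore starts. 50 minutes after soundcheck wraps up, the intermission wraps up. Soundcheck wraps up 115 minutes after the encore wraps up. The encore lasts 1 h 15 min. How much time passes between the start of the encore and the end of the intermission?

4 hours

The encore ends at 09:53 + 75 min = 11:08.
Soundcheck ends at 11:08 + 115 min = 13:03.
The intermission ends at 13:03 + 50 min = 13:53.
From 09:53 to 13:53 is 4 hours.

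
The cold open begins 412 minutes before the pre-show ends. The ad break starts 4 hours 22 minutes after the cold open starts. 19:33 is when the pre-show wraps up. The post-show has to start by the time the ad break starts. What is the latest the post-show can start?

17:03

The cold open starts at 19:33 − 412 min = 12:41.
The ad break starts at 12:41 + 262 min = 17:03.
The post-show is bounded by the ad break, so the latest it can start is 17:03.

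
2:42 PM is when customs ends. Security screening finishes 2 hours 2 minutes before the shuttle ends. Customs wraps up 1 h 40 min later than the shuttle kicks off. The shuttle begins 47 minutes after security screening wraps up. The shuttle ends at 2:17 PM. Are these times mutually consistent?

Yes

Security screening ends at 2:17 PM − 122 min = 12:15 PM.
The shuttle starts at 12:15 PM + 47 min = 1:02 PM.
Customs ends at 1:02 PM + 100 min = 2:42 PM.
That matches the stated 2:42 PM, so the schedule is consistent.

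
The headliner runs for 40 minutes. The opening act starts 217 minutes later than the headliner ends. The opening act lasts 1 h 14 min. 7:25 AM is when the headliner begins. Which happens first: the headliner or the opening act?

The headliner ends at 7:25 AM + 40 min = 8:05 AM.
The opening act starts at 8:05 AM + 217 min = 11:42 AM.
The headliner starts at 7:25 AM and the opening act starts at 11:42 AM, so the headliner is first.

the headliner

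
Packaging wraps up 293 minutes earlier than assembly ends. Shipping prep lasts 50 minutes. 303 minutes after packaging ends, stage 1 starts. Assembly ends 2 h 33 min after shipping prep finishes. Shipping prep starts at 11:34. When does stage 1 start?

15:07

Shipping prep ends at 11:34 + 50 min = 12:24.
Assembly ends at 12:24 + 153 min = 14:57.
Packaging ends at 14:57 − 293 min = 10:04.
Stage 1 starts at 10:04 + 303 min = 15:07.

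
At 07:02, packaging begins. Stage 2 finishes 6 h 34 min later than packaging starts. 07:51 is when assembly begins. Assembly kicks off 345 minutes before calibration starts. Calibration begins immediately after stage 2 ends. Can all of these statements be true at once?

Yes

Stage 2 ends at 07:02 + 394 min = 13:36.
So calibration starts at 13:36.
Assembly starts at 13:36 − 345 min = 07:51.
That matches the stated 07:51, so the schedule is consistent.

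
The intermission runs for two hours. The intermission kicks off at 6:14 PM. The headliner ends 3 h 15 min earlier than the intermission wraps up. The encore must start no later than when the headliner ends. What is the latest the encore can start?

4:59 PM

The intermission ends at 6:14 PM + 120 min = 8:14 PM.
The headliner ends at 8:14 PM − 195 min = 4:59 PM.
The encore is bounded by the headliner, so the latest it can start is 4:59 PM.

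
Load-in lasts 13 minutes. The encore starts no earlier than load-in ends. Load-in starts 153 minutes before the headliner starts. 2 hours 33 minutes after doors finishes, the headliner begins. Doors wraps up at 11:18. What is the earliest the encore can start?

11:31

The headliner starts at 11:18 + 153 min = 13:51.
Load-in starts at 13:51 − 153 min = 11:18.
Load-in ends at 11:18 + 13 min = 11:31.
The encore is bounded by load-in, so the earliest it can start is 11:31.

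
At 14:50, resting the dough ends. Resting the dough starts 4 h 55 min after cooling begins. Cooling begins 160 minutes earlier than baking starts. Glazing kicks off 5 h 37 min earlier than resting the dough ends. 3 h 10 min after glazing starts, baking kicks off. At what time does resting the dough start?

14:38

Glazing starts at 14:50 − 337 min = 09:13.
Baking starts at 09:13 + 190 min = 12:23.
Cooling starts at 12:23 − 160 min = 09:43.
Resting the dough starts at 09:43 + 295 min = 14:38.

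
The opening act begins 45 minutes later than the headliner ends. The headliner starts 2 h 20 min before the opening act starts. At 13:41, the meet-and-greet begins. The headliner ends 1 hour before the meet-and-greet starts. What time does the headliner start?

11:06

The headliner ends at 13:41 − 60 min = 12:41.
The opening act starts at 12:41 + 45 min = 13:26.
The headliner starts at 13:26 − 140 min = 11:06.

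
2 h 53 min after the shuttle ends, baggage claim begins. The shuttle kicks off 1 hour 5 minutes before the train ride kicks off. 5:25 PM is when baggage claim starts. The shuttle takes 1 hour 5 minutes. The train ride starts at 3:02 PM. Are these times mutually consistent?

The shuttle starts at 3:02 PM − 65 min = 1:57 PM.
The shuttle ends at 1:57 PM + 65 min = 3:02 PM.
Baggage claim starts at 3:02 PM + 173 min = 5:55 PM.
But baggage claim is also said to start at 5:25 PM — a 30-minute conflict.

No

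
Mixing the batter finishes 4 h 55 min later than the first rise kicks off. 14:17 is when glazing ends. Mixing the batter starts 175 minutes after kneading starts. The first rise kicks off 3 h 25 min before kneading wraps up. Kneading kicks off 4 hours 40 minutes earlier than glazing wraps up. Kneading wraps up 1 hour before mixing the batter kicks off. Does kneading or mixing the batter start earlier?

kneading

Kneading starts at 14:17 − 280 min = 09:37.
Mixing the batter starts at 09:37 + 175 min = 12:32.
Kneading starts at 09:37 and mixing the batter starts at 12:32, so kneading is first.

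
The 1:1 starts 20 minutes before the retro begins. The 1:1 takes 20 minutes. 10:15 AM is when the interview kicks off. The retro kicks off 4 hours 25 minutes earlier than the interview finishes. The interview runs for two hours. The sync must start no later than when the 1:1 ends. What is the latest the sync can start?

7:50 AM

The interview ends at 10:15 AM + 120 min = 12:15 PM.
The retro starts at 12:15 PM − 265 min = 7:50 AM.
The 1:1 starts at 7:50 AM − 20 min = 7:30 AM.
The 1:1 ends at 7:30 AM + 20 min = 7:50 AM.
The sync is bounded by the 1:1, so the latest it can start is 7:50 AM.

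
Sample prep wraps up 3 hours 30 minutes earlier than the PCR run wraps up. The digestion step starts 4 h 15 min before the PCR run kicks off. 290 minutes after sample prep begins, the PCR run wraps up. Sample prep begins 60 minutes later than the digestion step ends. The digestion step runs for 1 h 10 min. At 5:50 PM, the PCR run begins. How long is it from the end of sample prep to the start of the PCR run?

45 minutes

The digestion step starts at 5:50 PM − 255 min = 1:35 PM.
The digestion step ends at 1:35 PM + 70 min = 2:45 PM.
Sample prep starts at 2:45 PM + 60 min = 3:45 PM.
The PCR run ends at 3:45 PM + 290 min = 8:35 PM.
Sample prep ends at 8:35 PM − 210 min = 5:05 PM.
From 5:05 PM to 5:50 PM is 45 minutes.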